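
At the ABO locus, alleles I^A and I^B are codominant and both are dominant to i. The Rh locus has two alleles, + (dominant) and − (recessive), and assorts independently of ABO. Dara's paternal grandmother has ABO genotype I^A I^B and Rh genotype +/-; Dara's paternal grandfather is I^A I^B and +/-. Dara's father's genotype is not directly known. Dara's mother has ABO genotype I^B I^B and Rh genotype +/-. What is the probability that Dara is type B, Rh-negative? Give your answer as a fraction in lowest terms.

Dara's father's ABO genotype from I^A I^B × I^A I^B: 1/4 I^A I^A, 1/2 I^A I^B, 1/4 I^B I^B.
Crossing each possibility with the mother I^B I^B and summing P(type B): 1/4·0 + 1/2·1/2 + 1/4·1 = 1/2.
Similarly for Rh via the father's Rh distribution: P(Rh-) = 1/4.
Independent loci: 1/2 × 1/4 = 1/8.

1/8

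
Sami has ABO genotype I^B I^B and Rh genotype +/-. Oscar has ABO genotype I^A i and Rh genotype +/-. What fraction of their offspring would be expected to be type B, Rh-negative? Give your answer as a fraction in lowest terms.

1/8

ABO cross I^B I^B × I^A i → offspring phenotypes: 1/2 B, 1/2 AB.
Rh cross +/- × +/- → 3/4 Rh+, 1/4 Rh-.
Independent loci: P(type B, Rh-negative) = 1/2 × 1/4 = 1/8.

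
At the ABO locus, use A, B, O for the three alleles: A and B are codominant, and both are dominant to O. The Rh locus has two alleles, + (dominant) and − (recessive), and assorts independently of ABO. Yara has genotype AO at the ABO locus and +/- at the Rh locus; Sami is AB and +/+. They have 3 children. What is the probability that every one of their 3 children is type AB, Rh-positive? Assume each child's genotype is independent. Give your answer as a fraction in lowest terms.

1/64

ABO cross AO × AB → 1/2 A, 1/4 B, 1/4 AB.
Rh cross +/- × +/+ → 1 Rh+; so P(type AB, Rh-positive) = 1/4 × 1 = 1/4 per child.
All 3 independent: (1/4)^3 = 1/64.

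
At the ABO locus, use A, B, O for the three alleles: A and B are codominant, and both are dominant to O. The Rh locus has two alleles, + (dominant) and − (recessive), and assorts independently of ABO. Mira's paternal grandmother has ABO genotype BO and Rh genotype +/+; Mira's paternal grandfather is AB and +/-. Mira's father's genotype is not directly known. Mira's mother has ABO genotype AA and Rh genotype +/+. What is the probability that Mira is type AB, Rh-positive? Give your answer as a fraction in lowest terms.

1/2

Mira's father's ABO genotype from BO × AB: 1/4 AB, 1/4 AO, 1/4 BB, 1/4 BO.
Crossing each possibility with the mother AA and summing P(type AB): 1/4·1/2 + 1/4·0 + 1/4·1 + 1/4·1/2 = 1/2.
Similarly for Rh via the father's Rh distribution: P(Rh+) = 1.
Independent loci: 1/2 × 1 = 1/2.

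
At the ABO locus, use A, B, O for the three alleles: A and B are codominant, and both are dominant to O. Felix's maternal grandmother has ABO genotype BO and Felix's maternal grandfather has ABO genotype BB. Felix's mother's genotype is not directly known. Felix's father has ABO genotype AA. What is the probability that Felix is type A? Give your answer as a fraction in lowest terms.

Felix's mother's ABO genotype from BO × BB: 1/2 BB, 1/2 BO.
Crossing each possibility with the father AA and summing P(type A): 1/2·0 + 1/2·1/2 = 1/4.

1/4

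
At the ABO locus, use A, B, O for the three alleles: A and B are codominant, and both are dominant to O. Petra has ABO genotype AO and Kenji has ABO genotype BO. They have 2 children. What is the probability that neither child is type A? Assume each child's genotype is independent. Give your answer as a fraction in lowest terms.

9/16

ABO cross AO × BO → 1/4 O, 1/4 A, 1/4 B, 1/4 AB.
So P(type A) = 1/4 per child.
P(not type A) = 3/4 for one child; (3/4)^2 = 9/16.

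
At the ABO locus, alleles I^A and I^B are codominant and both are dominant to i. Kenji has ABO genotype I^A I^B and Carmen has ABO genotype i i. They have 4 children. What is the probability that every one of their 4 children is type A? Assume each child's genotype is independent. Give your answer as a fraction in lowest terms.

ABO cross I^A I^B × i i → 1/2 A, 1/2 B.
So P(type A) = 1/2 per child.
All 4 independent: (1/2)^4 = 1/16.

1/16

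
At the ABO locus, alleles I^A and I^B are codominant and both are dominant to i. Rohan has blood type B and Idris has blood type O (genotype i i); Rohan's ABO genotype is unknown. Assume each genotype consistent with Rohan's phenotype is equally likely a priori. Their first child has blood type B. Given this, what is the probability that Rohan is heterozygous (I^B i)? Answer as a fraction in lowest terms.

1/3

Possible genotypes: Rohan ∈ {I^B I^B, I^B i}; Idris ∈ {i i}.
Weight each parental genotype pair by prior × P(type-B child):
  I^B I^B × i i: posterior weight 2/3.
  I^B i × i i: posterior weight 1/3.
Sum the posterior weight over pairs where Rohan is I^B i: 1/3.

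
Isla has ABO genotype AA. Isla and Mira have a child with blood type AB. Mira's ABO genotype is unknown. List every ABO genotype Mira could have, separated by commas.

AB, BB, BO

For each candidate genotype of Mira, check whether crossing it with AA can produce every observed child phenotype.
  AA → possible child types {A} ✗
  AB → possible child types {A, AB} ✓
  AO → possible child types {A} ✗
  BB → possible child types {AB} ✓
  BO → possible child types {A, AB} ✓
  OO → possible child types {A} ✗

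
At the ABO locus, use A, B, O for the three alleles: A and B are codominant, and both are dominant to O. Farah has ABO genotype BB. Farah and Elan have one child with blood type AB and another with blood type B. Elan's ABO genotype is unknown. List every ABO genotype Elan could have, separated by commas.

AB, AO

For each candidate genotype of Elan, check whether crossing it with BB can produce every observed child phenotype.
  AA → possible child types {AB} ✗
  AB → possible child types {B, AB} ✓
  AO → possible child types {B, AB} ✓
  BB → possible child types {B} ✗
  BO → possible child types {B} ✗
  OO → possible child types {B} ✗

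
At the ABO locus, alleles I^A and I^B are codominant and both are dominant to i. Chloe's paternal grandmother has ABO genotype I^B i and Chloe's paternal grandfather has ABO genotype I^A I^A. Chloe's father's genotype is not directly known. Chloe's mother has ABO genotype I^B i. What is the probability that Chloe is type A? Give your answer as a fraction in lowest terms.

1/4

Chloe's father's ABO genotype from I^B i × I^A I^A: 1/2 I^A I^B, 1/2 I^A i.
Crossing each possibility with the mother I^B i and summing P(type A): 1/2·1/4 + 1/2·1/4 = 1/4.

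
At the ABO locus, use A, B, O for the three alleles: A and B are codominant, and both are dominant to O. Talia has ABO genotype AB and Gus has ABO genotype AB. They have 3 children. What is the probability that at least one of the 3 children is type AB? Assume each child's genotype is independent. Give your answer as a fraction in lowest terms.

7/8

ABO cross AB × AB → 1/4 A, 1/4 B, 1/2 AB.
So P(type AB) = 1/2 per child.
P(none) = (1/2)^3 = 1/8; P(at least one) = 1 − 1/8 = 7/8.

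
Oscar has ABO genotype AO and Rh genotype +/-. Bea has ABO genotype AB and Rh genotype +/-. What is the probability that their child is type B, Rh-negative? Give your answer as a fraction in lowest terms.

ABO cross AO × AB → offspring phenotypes: 1/2 A, 1/4 B, 1/4 AB.
Rh cross +/- × +/- → 3/4 Rh+, 1/4 Rh-.
Independent loci: P(type B, Rh-negative) = 1/4 × 1/4 = 1/16.

1/16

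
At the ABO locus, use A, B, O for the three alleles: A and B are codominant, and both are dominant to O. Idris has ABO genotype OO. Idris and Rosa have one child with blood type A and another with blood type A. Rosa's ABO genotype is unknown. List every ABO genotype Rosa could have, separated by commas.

For each candidate genotype of Rosa, check whether crossing it with OO can produce every observed child phenotype.
  AA → possible child types {A} ✓
  AB → possible child types {A, B} ✓
  AO → possible child types {O, A} ✓
  BB → possible child types {B} ✗
  BO → possible child types {O, B} ✗
  OO → possible child types {O} ✗

AA, AB, AO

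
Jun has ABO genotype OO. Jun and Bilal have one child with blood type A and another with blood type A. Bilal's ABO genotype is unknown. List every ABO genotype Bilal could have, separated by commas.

For each candidate genotype of Bilal, check whether crossing it with OO can produce every observed child phenotype.
  AA → possible child types {A} ✓
  AB → possible child types {A, B} ✓
  AO → possible child types {O, A} ✓
  BB → possible child types {B} ✗
  BO → possible child types {O, B} ✗
  OO → possible child types {O} ✗

AA, AB, AO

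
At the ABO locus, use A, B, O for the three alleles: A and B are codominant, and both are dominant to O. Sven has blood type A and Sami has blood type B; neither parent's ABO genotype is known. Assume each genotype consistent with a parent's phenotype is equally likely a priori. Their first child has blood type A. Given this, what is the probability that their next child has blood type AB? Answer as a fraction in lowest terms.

5/12

Possible genotypes: Sven ∈ {AA, AO}; Sami ∈ {BB, BO}.
Weight each parental genotype pair by prior × P(type-A child):
  AA × BO: posterior weight 2/3; P(next child type AB) = 1/2.
  AO × BO: posterior weight 1/3; P(next child type AB) = 1/4.
Weighted sum = 5/12.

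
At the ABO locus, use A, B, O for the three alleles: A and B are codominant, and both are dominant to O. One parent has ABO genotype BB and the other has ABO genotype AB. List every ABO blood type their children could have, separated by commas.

B, AB

Gametes from BB × AB give offspring ABO genotypes AB, BB, i.e. phenotypes B, AB.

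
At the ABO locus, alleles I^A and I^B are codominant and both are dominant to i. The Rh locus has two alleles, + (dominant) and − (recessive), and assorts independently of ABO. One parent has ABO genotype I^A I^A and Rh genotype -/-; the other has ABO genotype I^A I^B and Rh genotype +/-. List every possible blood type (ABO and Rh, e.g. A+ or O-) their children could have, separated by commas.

A+, A-, AB+, AB-

Gametes from I^A I^A × I^A I^B give offspring ABO genotypes I^A I^A, I^A I^B, i.e. phenotypes A, AB.
Rh cross -/- × +/- → phenotypes Rh+, Rh-.
Combining independently: A+, A-, AB+, AB-.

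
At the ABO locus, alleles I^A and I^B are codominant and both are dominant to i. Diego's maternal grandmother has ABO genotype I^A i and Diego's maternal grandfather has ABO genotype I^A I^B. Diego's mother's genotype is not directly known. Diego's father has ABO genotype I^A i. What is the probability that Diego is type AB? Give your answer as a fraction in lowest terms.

Diego's mother's ABO genotype from I^A i × I^A I^B: 1/4 I^A I^A, 1/4 I^A I^B, 1/4 I^A i, 1/4 I^B i.
Crossing each possibility with the father I^A i and summing P(type AB): 1/4·0 + 1/4·1/4 + 1/4·0 + 1/4·1/4 = 1/8.

1/8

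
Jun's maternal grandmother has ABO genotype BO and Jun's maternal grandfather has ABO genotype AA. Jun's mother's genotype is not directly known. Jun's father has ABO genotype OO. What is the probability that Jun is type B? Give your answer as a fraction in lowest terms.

Jun's mother's ABO genotype from BO × AA: 1/2 AB, 1/2 AO.
Crossing each possibility with the father OO and summing P(type B): 1/2·1/2 + 1/2·0 = 1/4.

1/4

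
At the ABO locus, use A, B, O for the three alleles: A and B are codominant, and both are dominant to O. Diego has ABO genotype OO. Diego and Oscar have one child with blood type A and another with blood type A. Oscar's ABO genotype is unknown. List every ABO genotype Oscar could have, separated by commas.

AA, AB, AO

For each candidate genotype of Oscar, check whether crossing it with OO can produce every observed child phenotype.
  AA → possible child types {A} ✓
  AB → possible child types {A, B} ✓
  AO → possible child types {O, A} ✓
  BB → possible child types {B} ✗
  BO → possible child types {O, B} ✗
  OO → possible child types {O} ✗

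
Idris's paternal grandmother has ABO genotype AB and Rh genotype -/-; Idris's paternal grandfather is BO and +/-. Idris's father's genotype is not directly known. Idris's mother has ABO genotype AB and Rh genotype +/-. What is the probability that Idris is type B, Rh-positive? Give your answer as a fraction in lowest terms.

Idris's father's ABO genotype from AB × BO: 1/4 AB, 1/4 AO, 1/4 BB, 1/4 BO.
Crossing each possibility with the mother AB and summing P(type B): 1/4·1/4 + 1/4·1/4 + 1/4·1/2 + 1/4·1/2 = 3/8.
Similarly for Rh via the father's Rh distribution: P(Rh+) = 5/8.
Independent loci: 3/8 × 5/8 = 15/64.

15/64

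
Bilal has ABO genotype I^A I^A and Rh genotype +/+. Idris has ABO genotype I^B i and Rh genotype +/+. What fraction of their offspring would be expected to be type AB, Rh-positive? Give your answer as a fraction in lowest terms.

ABO cross I^A I^A × I^B i → offspring phenotypes: 1/2 A, 1/2 AB.
Rh cross +/+ × +/+ → 1 Rh+.
Independent loci: P(type AB, Rh-positive) = 1/2 × 1 = 1/2.

1/2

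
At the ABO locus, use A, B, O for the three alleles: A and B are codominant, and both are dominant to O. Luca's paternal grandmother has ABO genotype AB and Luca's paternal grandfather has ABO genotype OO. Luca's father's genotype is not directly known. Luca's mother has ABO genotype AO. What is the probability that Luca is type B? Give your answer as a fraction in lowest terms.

Luca's father's ABO genotype from AB × OO: 1/2 AO, 1/2 BO.
Crossing each possibility with the mother AO and summing P(type B): 1/2·0 + 1/2·1/4 = 1/8.

1/8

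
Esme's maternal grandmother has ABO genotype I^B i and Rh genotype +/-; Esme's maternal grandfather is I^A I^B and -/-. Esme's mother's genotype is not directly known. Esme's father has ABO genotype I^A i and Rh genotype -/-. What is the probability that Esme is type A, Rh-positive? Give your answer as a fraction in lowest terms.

Esme's mother's ABO genotype from I^B i × I^A I^B: 1/4 I^A I^B, 1/4 I^A i, 1/4 I^B I^B, 1/4 I^B i.
Crossing each possibility with the father I^A i and summing P(type A): 1/4·1/2 + 1/4·3/4 + 1/4·0 + 1/4·1/4 = 3/8.
Similarly for Rh via the mother's Rh distribution: P(Rh+) = 1/4.
Independent loci: 3/8 × 1/4 = 3/32.

3/32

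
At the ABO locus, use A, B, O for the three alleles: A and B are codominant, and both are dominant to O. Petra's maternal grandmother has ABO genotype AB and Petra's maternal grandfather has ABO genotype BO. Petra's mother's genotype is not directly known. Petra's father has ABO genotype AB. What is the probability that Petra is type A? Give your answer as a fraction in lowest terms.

Petra's mother's ABO genotype from AB × BO: 1/4 AB, 1/4 AO, 1/4 BB, 1/4 BO.
Crossing each possibility with the father AB and summing P(type A): 1/4·1/4 + 1/4·1/2 + 1/4·0 + 1/4·1/4 = 1/4.

1/4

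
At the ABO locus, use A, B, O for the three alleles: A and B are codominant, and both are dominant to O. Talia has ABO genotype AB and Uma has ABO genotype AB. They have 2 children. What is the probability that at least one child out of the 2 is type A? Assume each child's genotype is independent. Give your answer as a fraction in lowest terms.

ABO cross AB × AB → 1/4 A, 1/4 B, 1/2 AB.
So P(type A) = 1/4 per child.
P(none) = (3/4)^2 = 9/16; P(at least one) = 1 − 9/16 = 7/16.

7/16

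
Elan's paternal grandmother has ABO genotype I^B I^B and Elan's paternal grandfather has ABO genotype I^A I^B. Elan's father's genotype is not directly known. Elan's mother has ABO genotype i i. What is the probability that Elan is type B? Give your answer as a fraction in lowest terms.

Elan's father's ABO genotype from I^B I^B × I^A I^B: 1/2 I^A I^B, 1/2 I^B I^B.
Crossing each possibility with the mother i i and summing P(type B): 1/2·1/2 + 1/2·1 = 3/4.

3/4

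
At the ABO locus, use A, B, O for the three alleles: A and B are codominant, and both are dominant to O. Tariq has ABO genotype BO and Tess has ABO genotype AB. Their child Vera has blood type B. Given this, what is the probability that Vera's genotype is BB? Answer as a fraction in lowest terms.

Cross BO × AB → 1/4 AB, 1/4 AO, 1/4 BB, 1/4 BO.
Type-B genotypes among offspring: BB (1/4), BO (1/4); total 1/2.
P(BB | type B) = (1/4) / (1/2) = 1/2.

1/2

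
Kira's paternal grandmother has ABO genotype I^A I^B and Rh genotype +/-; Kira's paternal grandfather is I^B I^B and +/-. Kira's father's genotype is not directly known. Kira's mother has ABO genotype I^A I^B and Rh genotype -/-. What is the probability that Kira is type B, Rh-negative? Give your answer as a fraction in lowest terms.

3/16

Kira's father's ABO genotype from I^A I^B × I^B I^B: 1/2 I^A I^B, 1/2 I^B I^B.
Crossing each possibility with the mother I^A I^B and summing P(type B): 1/2·1/4 + 1/2·1/2 = 3/8.
Similarly for Rh via the father's Rh distribution: P(Rh-) = 1/2.
Independent loci: 3/8 × 1/2 = 3/16.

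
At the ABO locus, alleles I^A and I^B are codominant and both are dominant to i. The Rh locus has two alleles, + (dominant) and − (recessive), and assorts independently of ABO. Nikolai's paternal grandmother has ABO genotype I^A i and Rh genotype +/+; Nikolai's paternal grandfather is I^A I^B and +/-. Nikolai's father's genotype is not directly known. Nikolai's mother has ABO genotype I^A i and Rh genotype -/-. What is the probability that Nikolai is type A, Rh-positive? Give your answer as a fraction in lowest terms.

Nikolai's father's ABO genotype from I^A i × I^A I^B: 1/4 I^A I^A, 1/4 I^A I^B, 1/4 I^A i, 1/4 I^B i.
Crossing each possibility with the mother I^A i and summing P(type A): 1/4·1 + 1/4·1/2 + 1/4·3/4 + 1/4·1/4 = 5/8.
Similarly for Rh via the father's Rh distribution: P(Rh+) = 3/4.
Independent loci: 5/8 × 3/4 = 15/32.

15/32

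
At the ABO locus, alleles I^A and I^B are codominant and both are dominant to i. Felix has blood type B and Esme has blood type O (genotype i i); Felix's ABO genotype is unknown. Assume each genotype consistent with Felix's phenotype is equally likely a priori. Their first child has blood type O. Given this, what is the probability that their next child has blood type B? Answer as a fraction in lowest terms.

1/2

Possible genotypes: Felix ∈ {I^B I^B, I^B i}; Esme ∈ {i i}.
Weight each parental genotype pair by prior × P(type-O child):
  I^B i × i i: posterior weight 1; P(next child type B) = 1/2.
Weighted sum = 1/2.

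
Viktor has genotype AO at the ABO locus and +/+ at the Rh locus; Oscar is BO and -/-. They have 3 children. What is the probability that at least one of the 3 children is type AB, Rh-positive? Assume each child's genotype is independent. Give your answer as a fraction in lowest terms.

ABO cross AO × BO → 1/4 O, 1/4 A, 1/4 B, 1/4 AB.
Rh cross +/+ × -/- → 1 Rh+; so P(type AB, Rh-positive) = 1/4 × 1 = 1/4 per child.
P(none) = (3/4)^3 = 27/64; P(at least one) = 1 − 27/64 = 37/64.

37/64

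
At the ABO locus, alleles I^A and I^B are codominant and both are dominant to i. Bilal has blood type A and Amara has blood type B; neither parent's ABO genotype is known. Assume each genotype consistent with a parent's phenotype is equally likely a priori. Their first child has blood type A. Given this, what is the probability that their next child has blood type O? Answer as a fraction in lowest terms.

1/12

Possible genotypes: Bilal ∈ {I^A I^A, I^A i}; Amara ∈ {I^B I^B, I^B i}.
Weight each parental genotype pair by prior × P(type-A child):
  I^A I^A × I^B i: posterior weight 2/3; P(next child type O) = 0.
  I^A i × I^B i: posterior weight 1/3; P(next child type O) = 1/4.
Weighted sum = 1/12.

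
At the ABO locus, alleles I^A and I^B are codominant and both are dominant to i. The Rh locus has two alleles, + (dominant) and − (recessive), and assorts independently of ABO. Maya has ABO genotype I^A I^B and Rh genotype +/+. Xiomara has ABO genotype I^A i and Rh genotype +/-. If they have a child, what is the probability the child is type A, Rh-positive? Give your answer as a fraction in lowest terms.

ABO cross I^A I^B × I^A i → offspring phenotypes: 1/2 A, 1/4 B, 1/4 AB.
Rh cross +/+ × +/- → 1 Rh+.
Independent loci: P(type A, Rh-positive) = 1/2 × 1 = 1/2.

1/2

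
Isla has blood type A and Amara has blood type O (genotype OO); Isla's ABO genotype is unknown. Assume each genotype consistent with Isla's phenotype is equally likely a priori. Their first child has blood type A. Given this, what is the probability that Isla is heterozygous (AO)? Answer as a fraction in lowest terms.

1/3

Possible genotypes: Isla ∈ {AA, AO}; Amara ∈ {OO}.
Weight each parental genotype pair by prior × P(type-A child):
  AA × OO: posterior weight 2/3.
  AO × OO: posterior weight 1/3.
Sum the posterior weight over pairs where Isla is AO: 1/3.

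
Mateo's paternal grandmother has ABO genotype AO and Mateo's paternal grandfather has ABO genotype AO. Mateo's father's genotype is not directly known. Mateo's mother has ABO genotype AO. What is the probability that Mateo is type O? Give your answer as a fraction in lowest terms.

Mateo's father's ABO genotype from AO × AO: 1/4 AA, 1/2 AO, 1/4 OO.
Crossing each possibility with the mother AO and summing P(type O): 1/4·0 + 1/2·1/4 + 1/4·1/2 = 1/4.

1/4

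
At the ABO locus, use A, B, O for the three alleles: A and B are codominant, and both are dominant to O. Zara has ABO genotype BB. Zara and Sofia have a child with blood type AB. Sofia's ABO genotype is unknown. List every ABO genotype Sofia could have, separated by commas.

AA, AB, AO

For each candidate genotype of Sofia, check whether crossing it with BB can produce every observed child phenotype.
  AA → possible child types {AB} ✓
  AB → possible child types {B, AB} ✓
  AO → possible child types {B, AB} ✓
  BB → possible child types {B} ✗
  BO → possible child types {B} ✗
  OO → possible child types {B} ✗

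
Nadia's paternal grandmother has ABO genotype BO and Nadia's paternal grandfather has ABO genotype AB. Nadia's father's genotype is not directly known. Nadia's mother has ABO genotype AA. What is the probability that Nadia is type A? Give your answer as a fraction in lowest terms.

Nadia's father's ABO genotype from BO × AB: 1/4 AB, 1/4 AO, 1/4 BB, 1/4 BO.
Crossing each possibility with the mother AA and summing P(type A): 1/4·1/2 + 1/4·1 + 1/4·0 + 1/4·1/2 = 1/2.

1/2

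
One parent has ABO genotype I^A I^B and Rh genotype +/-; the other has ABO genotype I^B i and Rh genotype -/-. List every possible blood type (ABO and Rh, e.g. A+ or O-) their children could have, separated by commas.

Gametes from I^A I^B × I^B i give offspring ABO genotypes I^A I^B, I^A i, I^B I^B, I^B i, i.e. phenotypes A, B, AB.
Rh cross +/- × -/- → phenotypes Rh+, Rh-.
Combining independently: A+, A-, B+, B-, AB+, AB-.

A+, A-, B+, B-, AB+, AB-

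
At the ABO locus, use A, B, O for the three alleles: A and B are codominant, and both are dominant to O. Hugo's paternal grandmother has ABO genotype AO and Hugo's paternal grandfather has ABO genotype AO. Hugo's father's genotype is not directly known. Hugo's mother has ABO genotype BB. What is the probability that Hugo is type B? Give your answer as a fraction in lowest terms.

1/2

Hugo's father's ABO genotype from AO × AO: 1/4 AA, 1/2 AO, 1/4 OO.
Crossing each possibility with the mother BB and summing P(type B): 1/4·0 + 1/2·1/2 + 1/4·1 = 1/2.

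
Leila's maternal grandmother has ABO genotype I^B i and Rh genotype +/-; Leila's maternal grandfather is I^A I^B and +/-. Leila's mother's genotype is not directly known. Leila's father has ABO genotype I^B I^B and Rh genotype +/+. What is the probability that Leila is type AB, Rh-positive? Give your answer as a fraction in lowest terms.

1/4

Leila's mother's ABO genotype from I^B i × I^A I^B: 1/4 I^A I^B, 1/4 I^A i, 1/4 I^B I^B, 1/4 I^B i.
Crossing each possibility with the father I^B I^B and summing P(type AB): 1/4·1/2 + 1/4·1/2 + 1/4·0 + 1/4·0 = 1/4.
Similarly for Rh via the mother's Rh distribution: P(Rh+) = 1.
Independent loci: 1/4 × 1 = 1/4.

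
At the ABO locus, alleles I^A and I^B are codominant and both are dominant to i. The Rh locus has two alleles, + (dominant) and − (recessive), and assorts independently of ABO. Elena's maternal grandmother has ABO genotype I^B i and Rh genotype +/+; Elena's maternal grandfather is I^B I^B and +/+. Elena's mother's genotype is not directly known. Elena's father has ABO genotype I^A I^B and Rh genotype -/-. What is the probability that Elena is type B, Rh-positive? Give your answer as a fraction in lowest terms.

Elena's mother's ABO genotype from I^B i × I^B I^B: 1/2 I^B I^B, 1/2 I^B i.
Crossing each possibility with the father I^A I^B and summing P(type B): 1/2·1/2 + 1/2·1/2 = 1/2.
Similarly for Rh via the mother's Rh distribution: P(Rh+) = 1.
Independent loci: 1/2 × 1 = 1/2.

1/2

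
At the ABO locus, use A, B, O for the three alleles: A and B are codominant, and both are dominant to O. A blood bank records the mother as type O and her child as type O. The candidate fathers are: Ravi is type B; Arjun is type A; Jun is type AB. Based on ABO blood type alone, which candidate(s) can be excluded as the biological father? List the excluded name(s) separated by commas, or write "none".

A candidate is excluded only if no genotype consistent with his phenotype could produce a type O child with a type O mother.
Jun (type AB): no genotype consistent with that phenotype can produce a type-O child with a type-O mother.

Jun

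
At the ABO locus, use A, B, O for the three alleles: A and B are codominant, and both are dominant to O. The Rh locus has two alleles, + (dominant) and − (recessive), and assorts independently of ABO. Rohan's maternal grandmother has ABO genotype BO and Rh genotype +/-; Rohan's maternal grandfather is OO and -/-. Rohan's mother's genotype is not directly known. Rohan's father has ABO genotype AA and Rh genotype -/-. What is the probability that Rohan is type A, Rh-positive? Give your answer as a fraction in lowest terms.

3/16

Rohan's mother's ABO genotype from BO × OO: 1/2 BO, 1/2 OO.
Crossing each possibility with the father AA and summing P(type A): 1/2·1/2 + 1/2·1 = 3/4.
Similarly for Rh via the mother's Rh distribution: P(Rh+) = 1/4.
Independent loci: 3/4 × 1/4 = 3/16.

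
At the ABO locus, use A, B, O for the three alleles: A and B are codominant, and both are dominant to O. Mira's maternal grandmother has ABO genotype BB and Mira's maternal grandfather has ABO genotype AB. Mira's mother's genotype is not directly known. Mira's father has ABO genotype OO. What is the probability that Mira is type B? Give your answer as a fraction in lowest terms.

Mira's mother's ABO genotype from BB × AB: 1/2 AB, 1/2 BB.
Crossing each possibility with the father OO and summing P(type B): 1/2·1/2 + 1/2·1 = 3/4.

3/4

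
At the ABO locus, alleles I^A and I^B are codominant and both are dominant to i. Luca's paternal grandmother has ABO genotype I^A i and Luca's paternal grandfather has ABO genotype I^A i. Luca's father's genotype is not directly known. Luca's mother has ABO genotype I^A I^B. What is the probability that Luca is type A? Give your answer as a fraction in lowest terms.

1/2

Luca's father's ABO genotype from I^A i × I^A i: 1/4 I^A I^A, 1/2 I^A i, 1/4 i i.
Crossing each possibility with the mother I^A I^B and summing P(type A): 1/4·1/2 + 1/2·1/2 + 1/4·1/2 = 1/2.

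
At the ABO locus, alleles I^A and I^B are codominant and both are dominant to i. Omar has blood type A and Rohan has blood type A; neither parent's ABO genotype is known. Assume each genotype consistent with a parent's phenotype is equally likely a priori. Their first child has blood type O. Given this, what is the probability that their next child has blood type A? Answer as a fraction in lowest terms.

3/4

Possible genotypes: Omar ∈ {I^A I^A, I^A i}; Rohan ∈ {I^A I^A, I^A i}.
Weight each parental genotype pair by prior × P(type-O child):
  I^A i × I^A i: posterior weight 1; P(next child type A) = 3/4.
Weighted sum = 3/4.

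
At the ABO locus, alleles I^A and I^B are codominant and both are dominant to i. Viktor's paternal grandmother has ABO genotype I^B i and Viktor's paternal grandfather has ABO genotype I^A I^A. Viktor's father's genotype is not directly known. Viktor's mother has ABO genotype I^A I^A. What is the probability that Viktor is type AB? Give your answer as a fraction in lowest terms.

Viktor's father's ABO genotype from I^B i × I^A I^A: 1/2 I^A I^B, 1/2 I^A i.
Crossing each possibility with the mother I^A I^A and summing P(type AB): 1/2·1/2 + 1/2·0 = 1/4.

1/4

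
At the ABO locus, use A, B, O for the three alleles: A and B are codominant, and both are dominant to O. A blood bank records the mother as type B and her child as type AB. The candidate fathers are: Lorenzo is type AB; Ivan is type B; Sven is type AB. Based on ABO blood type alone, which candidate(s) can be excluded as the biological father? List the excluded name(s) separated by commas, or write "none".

Ivan

A candidate is excluded only if no genotype consistent with his phenotype could produce a type AB child with a type B mother.
Ivan (type B): no genotype consistent with that phenotype can produce a type-AB child with a type-B mother.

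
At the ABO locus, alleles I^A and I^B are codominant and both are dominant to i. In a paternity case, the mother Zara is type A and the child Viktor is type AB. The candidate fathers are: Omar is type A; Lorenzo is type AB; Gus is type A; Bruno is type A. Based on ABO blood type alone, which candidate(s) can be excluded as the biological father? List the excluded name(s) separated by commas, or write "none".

Omar, Gus, Bruno

A candidate is excluded only if no genotype consistent with his phenotype could produce a type AB child with a type A mother.
Omar (type A): no genotype consistent with that phenotype can produce a type-AB child with a type-A mother.
Gus (type A): no genotype consistent with that phenotype can produce a type-AB child with a type-A mother.
Bruno (type A): no genotype consistent with that phenotype can produce a type-AB child with a type-A mother.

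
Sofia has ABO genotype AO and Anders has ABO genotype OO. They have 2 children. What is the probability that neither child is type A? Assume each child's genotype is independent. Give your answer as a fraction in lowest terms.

ABO cross AO × OO → 1/2 O, 1/2 A.
So P(type A) = 1/2 per child.
P(not type A) = 1/2 for one child; (1/2)^2 = 1/4.

1/4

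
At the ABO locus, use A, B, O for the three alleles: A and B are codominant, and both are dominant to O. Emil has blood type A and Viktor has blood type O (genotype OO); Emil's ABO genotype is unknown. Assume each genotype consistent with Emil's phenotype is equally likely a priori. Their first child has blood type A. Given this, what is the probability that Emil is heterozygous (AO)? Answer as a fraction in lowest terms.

Possible genotypes: Emil ∈ {AA, AO}; Viktor ∈ {OO}.
Weight each parental genotype pair by prior × P(type-A child):
  AA × OO: posterior weight 2/3.
  AO × OO: posterior weight 1/3.
Sum the posterior weight over pairs where Emil is AO: 1/3.

1/3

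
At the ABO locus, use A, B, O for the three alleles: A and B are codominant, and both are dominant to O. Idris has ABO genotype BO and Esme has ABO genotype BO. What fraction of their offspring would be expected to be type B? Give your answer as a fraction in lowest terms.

ABO cross BO × BO → offspring phenotypes: 1/4 O, 3/4 B.
So P(type B) = 3/4.

3/4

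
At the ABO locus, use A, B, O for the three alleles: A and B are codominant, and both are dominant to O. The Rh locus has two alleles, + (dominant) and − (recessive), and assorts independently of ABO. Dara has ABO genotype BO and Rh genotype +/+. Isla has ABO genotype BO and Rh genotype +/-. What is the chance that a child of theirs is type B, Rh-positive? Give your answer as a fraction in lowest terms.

3/4

ABO cross BO × BO → offspring phenotypes: 1/4 O, 3/4 B.
Rh cross +/+ × +/- → 1 Rh+.
Independent loci: P(type B, Rh-positive) = 3/4 × 1 = 3/4.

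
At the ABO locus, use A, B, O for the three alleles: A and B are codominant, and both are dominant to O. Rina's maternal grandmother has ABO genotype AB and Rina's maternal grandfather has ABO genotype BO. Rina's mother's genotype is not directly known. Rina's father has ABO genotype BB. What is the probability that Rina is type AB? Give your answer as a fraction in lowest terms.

1/4

Rina's mother's ABO genotype from AB × BO: 1/4 AB, 1/4 AO, 1/4 BB, 1/4 BO.
Crossing each possibility with the father BB and summing P(type AB): 1/4·1/2 + 1/4·1/2 + 1/4·0 + 1/4·0 = 1/4.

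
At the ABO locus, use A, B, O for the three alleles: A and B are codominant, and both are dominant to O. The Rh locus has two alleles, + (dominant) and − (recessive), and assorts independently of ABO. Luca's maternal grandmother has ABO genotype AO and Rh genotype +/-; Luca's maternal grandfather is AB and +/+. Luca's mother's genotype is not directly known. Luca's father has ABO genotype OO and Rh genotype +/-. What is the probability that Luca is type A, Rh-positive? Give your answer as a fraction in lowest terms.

7/16

Luca's mother's ABO genotype from AO × AB: 1/4 AA, 1/4 AB, 1/4 AO, 1/4 BO.
Crossing each possibility with the father OO and summing P(type A): 1/4·1 + 1/4·1/2 + 1/4·1/2 + 1/4·0 = 1/2.
Similarly for Rh via the mother's Rh distribution: P(Rh+) = 7/8.
Independent loci: 1/2 × 7/8 = 7/16.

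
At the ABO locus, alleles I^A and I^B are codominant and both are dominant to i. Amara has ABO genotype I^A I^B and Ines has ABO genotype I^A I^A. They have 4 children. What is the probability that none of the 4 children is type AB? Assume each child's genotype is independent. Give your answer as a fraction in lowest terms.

1/16

ABO cross I^A I^B × I^A I^A → 1/2 A, 1/2 AB.
So P(type AB) = 1/2 per child.
P(not type AB) = 1/2 for one child; (1/2)^4 = 1/16.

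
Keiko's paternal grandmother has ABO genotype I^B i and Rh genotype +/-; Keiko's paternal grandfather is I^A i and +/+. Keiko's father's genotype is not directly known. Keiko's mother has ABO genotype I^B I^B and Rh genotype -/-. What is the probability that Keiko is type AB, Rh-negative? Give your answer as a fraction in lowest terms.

1/16

Keiko's father's ABO genotype from I^B i × I^A i: 1/4 I^A I^B, 1/4 I^A i, 1/4 I^B i, 1/4 i i.
Crossing each possibility with the mother I^B I^B and summing P(type AB): 1/4·1/2 + 1/4·1/2 + 1/4·0 + 1/4·0 = 1/4.
Similarly for Rh via the father's Rh distribution: P(Rh-) = 1/4.
Independent loci: 1/4 × 1/4 = 1/16.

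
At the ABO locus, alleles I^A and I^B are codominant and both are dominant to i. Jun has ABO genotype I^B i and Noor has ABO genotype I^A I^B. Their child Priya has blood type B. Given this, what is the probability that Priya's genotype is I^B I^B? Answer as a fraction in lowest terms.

1/2

Cross I^B i × I^A I^B → 1/4 I^A I^B, 1/4 I^A i, 1/4 I^B I^B, 1/4 I^B i.
Type-B genotypes among offspring: I^B I^B (1/4), I^B i (1/4); total 1/2.
P(I^B I^B | type B) = (1/4) / (1/2) = 1/2.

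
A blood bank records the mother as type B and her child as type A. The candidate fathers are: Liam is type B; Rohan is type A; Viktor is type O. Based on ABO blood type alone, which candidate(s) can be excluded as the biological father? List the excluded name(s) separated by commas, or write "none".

A candidate is excluded only if no genotype consistent with his phenotype could produce a type A child with a type B mother.
Liam (type B): no genotype consistent with that phenotype can produce a type-A child with a type-B mother.
Viktor (type O): no genotype consistent with that phenotype can produce a type-A child with a type-B mother.

Liam, Viktor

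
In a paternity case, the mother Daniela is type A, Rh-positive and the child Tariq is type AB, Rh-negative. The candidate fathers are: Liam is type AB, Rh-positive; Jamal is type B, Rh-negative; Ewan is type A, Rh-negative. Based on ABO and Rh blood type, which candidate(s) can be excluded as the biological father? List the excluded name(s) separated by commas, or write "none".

Ewan

A candidate is excluded only if no genotype consistent with his phenotype could produce a type AB, Rh-negative child with a type A, Rh-positive mother.
Ewan (type A, Rh-): no genotype consistent with that phenotype can produce a type-AB Rh- child with a type-A mother.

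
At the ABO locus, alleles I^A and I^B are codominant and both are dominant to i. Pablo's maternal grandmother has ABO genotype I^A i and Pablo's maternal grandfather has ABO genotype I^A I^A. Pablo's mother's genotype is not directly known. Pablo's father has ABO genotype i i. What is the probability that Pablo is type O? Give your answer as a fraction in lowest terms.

1/4

Pablo's mother's ABO genotype from I^A i × I^A I^A: 1/2 I^A I^A, 1/2 I^A i.
Crossing each possibility with the father i i and summing P(type O): 1/2·0 + 1/2·1/2 = 1/4.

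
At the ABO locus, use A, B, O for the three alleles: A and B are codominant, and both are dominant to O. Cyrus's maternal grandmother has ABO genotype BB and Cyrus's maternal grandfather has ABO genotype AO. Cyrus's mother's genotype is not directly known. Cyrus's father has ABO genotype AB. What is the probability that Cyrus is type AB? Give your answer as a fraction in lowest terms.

Cyrus's mother's ABO genotype from BB × AO: 1/2 AB, 1/2 BO.
Crossing each possibility with the father AB and summing P(type AB): 1/2·1/2 + 1/2·1/4 = 3/8.

3/8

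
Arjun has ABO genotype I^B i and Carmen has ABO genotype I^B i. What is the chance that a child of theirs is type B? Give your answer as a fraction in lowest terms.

3/4

ABO cross I^B i × I^B i → offspring phenotypes: 1/4 O, 3/4 B.
So P(type B) = 3/4.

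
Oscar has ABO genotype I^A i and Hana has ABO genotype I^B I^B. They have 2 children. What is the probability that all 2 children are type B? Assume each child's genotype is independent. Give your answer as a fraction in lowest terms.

ABO cross I^A i × I^B I^B → 1/2 B, 1/2 AB.
So P(type B) = 1/2 per child.
All 2 independent: (1/2)^2 = 1/4.

1/4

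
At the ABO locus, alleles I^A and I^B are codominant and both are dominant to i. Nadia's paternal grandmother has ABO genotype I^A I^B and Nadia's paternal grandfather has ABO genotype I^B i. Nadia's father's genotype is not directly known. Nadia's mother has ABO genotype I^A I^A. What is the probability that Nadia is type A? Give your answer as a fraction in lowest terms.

1/2

Nadia's father's ABO genotype from I^A I^B × I^B i: 1/4 I^A I^B, 1/4 I^A i, 1/4 I^B I^B, 1/4 I^B i.
Crossing each possibility with the mother I^A I^A and summing P(type A): 1/4·1/2 + 1/4·1 + 1/4·0 + 1/4·1/2 = 1/2.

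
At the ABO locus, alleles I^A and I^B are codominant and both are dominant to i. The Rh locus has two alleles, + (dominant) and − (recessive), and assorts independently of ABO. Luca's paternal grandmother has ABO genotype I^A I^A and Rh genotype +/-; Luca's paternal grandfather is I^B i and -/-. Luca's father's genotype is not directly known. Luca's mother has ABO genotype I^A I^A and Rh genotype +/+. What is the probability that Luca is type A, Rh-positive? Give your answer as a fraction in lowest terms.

Luca's father's ABO genotype from I^A I^A × I^B i: 1/2 I^A I^B, 1/2 I^A i.
Crossing each possibility with the mother I^A I^A and summing P(type A): 1/2·1/2 + 1/2·1 = 3/4.
Similarly for Rh via the father's Rh distribution: P(Rh+) = 1.
Independent loci: 3/4 × 1 = 3/4.

3/4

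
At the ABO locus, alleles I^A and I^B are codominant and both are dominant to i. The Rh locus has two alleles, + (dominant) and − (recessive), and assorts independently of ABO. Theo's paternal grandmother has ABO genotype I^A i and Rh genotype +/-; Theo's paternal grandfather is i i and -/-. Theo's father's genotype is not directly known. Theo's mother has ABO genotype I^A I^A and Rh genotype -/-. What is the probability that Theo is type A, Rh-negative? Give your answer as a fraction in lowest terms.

Theo's father's ABO genotype from I^A i × i i: 1/2 I^A i, 1/2 i i.
Crossing each possibility with the mother I^A I^A and summing P(type A): 1/2·1 + 1/2·1 = 1.
Similarly for Rh via the father's Rh distribution: P(Rh-) = 3/4.
Independent loci: 1 × 3/4 = 3/4.

3/4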